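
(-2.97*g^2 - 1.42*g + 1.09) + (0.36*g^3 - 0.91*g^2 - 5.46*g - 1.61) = 0.36*g^3 - 3.88*g^2 - 6.88*g - 0.52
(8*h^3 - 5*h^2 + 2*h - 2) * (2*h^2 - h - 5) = 16*h^5 - 18*h^4 - 31*h^3 + 19*h^2 - 8*h + 10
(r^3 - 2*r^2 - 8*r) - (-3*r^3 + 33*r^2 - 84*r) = 4*r^3 - 35*r^2 + 76*r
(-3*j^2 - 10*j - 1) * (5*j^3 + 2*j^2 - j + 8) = -15*j^5 - 56*j^4 - 22*j^3 - 16*j^2 - 79*j - 8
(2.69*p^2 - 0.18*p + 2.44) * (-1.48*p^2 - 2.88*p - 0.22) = -3.9812*p^4 - 7.4808*p^3 - 3.6846*p^2 - 6.9876*p - 0.5368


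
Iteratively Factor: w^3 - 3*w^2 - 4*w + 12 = (w - 2)*(w^2 - w - 6) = (w - 3)*(w - 2)*(w + 2)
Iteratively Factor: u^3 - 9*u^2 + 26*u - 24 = (u - 4)*(u^2 - 5*u + 6) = (u - 4)*(u - 3)*(u - 2)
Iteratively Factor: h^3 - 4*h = (h - 2)*(h^2 + 2*h) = h*(h - 2)*(h + 2)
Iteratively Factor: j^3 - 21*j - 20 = (j + 1)*(j^2 - j - 20) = (j + 1)*(j + 4)*(j - 5)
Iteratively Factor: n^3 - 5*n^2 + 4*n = (n)*(n^2 - 5*n + 4) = n*(n - 4)*(n - 1)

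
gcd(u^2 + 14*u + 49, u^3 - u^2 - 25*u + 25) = 1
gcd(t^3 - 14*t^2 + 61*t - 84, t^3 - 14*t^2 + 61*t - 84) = t^3 - 14*t^2 + 61*t - 84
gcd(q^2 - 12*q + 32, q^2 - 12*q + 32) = q^2 - 12*q + 32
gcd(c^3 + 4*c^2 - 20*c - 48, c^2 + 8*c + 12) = c^2 + 8*c + 12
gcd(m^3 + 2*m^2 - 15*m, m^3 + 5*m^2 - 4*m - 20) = m + 5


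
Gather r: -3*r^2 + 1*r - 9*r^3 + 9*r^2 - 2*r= -9*r^3 + 6*r^2 - r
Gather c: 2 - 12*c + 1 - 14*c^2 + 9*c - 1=-14*c^2 - 3*c + 2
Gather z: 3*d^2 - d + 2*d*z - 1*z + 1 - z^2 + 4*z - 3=3*d^2 - d - z^2 + z*(2*d + 3) - 2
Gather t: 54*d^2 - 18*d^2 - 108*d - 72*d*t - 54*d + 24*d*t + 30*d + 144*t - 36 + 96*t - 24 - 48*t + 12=36*d^2 - 132*d + t*(192 - 48*d) - 48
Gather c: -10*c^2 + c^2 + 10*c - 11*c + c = -9*c^2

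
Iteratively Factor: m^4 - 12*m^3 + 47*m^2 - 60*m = (m)*(m^3 - 12*m^2 + 47*m - 60) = m*(m - 3)*(m^2 - 9*m + 20) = m*(m - 5)*(m - 3)*(m - 4)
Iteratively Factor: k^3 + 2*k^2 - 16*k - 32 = (k - 4)*(k^2 + 6*k + 8) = (k - 4)*(k + 4)*(k + 2)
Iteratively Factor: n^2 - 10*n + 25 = (n - 5)*(n - 5)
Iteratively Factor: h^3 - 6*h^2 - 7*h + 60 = (h - 5)*(h^2 - h - 12) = (h - 5)*(h + 3)*(h - 4)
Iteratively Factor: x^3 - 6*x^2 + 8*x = (x - 4)*(x^2 - 2*x) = x*(x - 4)*(x - 2)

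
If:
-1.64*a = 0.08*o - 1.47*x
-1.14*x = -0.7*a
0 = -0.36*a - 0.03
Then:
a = -0.08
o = 0.77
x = -0.05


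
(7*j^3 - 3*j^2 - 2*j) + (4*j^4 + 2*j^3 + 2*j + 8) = 4*j^4 + 9*j^3 - 3*j^2 + 8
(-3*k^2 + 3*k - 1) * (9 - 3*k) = 9*k^3 - 36*k^2 + 30*k - 9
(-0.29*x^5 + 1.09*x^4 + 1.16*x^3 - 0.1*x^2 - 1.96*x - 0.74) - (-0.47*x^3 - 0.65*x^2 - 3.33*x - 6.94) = -0.29*x^5 + 1.09*x^4 + 1.63*x^3 + 0.55*x^2 + 1.37*x + 6.2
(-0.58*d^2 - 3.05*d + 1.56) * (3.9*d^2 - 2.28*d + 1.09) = -2.262*d^4 - 10.5726*d^3 + 12.4058*d^2 - 6.8813*d + 1.7004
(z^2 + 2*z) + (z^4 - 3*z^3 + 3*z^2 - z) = z^4 - 3*z^3 + 4*z^2 + z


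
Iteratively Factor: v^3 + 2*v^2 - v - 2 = (v + 1)*(v^2 + v - 2) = (v + 1)*(v + 2)*(v - 1)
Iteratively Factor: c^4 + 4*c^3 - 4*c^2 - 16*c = (c + 2)*(c^3 + 2*c^2 - 8*c) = (c - 2)*(c + 2)*(c^2 + 4*c) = c*(c - 2)*(c + 2)*(c + 4)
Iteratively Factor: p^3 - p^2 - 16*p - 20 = (p + 2)*(p^2 - 3*p - 10) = (p + 2)^2*(p - 5)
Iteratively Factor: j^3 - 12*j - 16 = (j + 2)*(j^2 - 2*j - 8) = (j + 2)^2*(j - 4)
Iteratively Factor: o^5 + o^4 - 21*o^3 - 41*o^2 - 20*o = (o + 1)*(o^4 - 21*o^2 - 20*o) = (o + 1)^2*(o^3 - o^2 - 20*o) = (o - 5)*(o + 1)^2*(o^2 + 4*o) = o*(o - 5)*(o + 1)^2*(o + 4)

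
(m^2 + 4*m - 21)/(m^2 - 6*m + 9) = (m + 7)/(m - 3)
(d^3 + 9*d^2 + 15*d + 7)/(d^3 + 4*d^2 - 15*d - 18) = (d^2 + 8*d + 7)/(d^2 + 3*d - 18)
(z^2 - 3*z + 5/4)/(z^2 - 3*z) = (z^2 - 3*z + 5/4)/(z*(z - 3))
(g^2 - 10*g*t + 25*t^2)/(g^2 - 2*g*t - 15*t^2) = (g - 5*t)/(g + 3*t)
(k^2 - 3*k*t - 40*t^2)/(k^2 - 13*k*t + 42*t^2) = (k^2 - 3*k*t - 40*t^2)/(k^2 - 13*k*t + 42*t^2)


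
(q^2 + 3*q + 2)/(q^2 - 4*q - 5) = (q + 2)/(q - 5)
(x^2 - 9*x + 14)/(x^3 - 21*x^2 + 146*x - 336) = (x - 2)/(x^2 - 14*x + 48)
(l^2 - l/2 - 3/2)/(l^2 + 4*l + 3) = (l - 3/2)/(l + 3)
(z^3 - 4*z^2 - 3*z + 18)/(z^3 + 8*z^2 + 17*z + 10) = (z^2 - 6*z + 9)/(z^2 + 6*z + 5)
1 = 1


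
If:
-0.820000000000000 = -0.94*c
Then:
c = 0.87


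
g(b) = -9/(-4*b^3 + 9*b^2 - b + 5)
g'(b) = -9*(12*b^2 - 18*b + 1)/(-4*b^3 + 9*b^2 - b + 5)^2 = 9*(-12*b^2 + 18*b - 1)/(4*b^3 - 9*b^2 + b - 5)^2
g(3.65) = 0.12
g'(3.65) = -0.16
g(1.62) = -0.90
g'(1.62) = -0.30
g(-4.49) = -0.02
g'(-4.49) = -0.01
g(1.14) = -0.93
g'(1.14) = 0.38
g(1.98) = -1.24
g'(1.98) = -2.12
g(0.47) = -1.47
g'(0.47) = 1.16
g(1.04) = -0.98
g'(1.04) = 0.50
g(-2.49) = -0.07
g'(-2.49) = -0.07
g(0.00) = -1.80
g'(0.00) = -0.36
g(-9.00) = 0.00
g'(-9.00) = 0.00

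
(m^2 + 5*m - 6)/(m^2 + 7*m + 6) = (m - 1)/(m + 1)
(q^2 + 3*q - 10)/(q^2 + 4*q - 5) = (q - 2)/(q - 1)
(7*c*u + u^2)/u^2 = (7*c + u)/u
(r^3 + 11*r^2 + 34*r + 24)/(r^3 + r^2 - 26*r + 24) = (r^2 + 5*r + 4)/(r^2 - 5*r + 4)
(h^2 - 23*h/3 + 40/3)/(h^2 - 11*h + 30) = (h - 8/3)/(h - 6)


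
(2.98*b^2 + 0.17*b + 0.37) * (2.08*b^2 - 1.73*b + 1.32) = 6.1984*b^4 - 4.8018*b^3 + 4.4091*b^2 - 0.4157*b + 0.4884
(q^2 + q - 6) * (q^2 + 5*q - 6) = q^4 + 6*q^3 - 7*q^2 - 36*q + 36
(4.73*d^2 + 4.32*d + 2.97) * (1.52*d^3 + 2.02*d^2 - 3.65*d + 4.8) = 7.1896*d^5 + 16.121*d^4 - 4.0237*d^3 + 12.9354*d^2 + 9.8955*d + 14.256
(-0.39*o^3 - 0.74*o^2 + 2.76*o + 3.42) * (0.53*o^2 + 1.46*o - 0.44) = -0.2067*o^5 - 0.9616*o^4 + 0.554*o^3 + 6.1678*o^2 + 3.7788*o - 1.5048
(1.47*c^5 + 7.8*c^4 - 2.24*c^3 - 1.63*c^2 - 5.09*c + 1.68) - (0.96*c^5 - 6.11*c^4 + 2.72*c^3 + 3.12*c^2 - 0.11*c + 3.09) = 0.51*c^5 + 13.91*c^4 - 4.96*c^3 - 4.75*c^2 - 4.98*c - 1.41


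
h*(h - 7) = h^2 - 7*h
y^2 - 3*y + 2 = (y - 2)*(y - 1)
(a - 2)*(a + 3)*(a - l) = a^3 - a^2*l + a^2 - a*l - 6*a + 6*l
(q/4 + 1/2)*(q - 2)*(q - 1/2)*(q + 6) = q^4/4 + 11*q^3/8 - 7*q^2/4 - 11*q/2 + 3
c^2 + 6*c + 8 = (c + 2)*(c + 4)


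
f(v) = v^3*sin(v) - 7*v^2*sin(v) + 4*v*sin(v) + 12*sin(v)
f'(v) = v^3*cos(v) + 3*v^2*sin(v) - 7*v^2*cos(v) - 14*v*sin(v) + 4*v*cos(v) + 4*sin(v) + 12*cos(v)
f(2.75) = -3.49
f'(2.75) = 3.94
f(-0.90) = -1.57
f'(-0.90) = -13.66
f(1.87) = 1.47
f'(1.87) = -11.62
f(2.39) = -3.26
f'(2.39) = -4.93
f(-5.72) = -228.00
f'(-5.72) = -263.81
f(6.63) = 7.56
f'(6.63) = 35.56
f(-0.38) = -3.49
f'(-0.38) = 5.13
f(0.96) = 8.42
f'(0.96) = 0.42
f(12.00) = -418.53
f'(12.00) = 514.40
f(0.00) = 0.00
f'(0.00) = 12.00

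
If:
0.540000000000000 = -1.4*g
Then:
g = -0.39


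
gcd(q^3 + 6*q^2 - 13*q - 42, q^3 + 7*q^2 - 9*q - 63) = q^2 + 4*q - 21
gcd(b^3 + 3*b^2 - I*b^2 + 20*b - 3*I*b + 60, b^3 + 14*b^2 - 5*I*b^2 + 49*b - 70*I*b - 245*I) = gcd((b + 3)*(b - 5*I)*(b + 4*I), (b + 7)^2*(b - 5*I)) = b - 5*I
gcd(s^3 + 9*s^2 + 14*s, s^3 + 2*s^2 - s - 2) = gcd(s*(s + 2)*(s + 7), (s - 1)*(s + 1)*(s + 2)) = s + 2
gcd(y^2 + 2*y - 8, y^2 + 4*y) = y + 4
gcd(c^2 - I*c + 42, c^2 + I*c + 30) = c + 6*I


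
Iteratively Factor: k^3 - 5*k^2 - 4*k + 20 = (k - 5)*(k^2 - 4) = (k - 5)*(k - 2)*(k + 2)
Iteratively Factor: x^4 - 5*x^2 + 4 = (x + 2)*(x^3 - 2*x^2 - x + 2) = (x - 2)*(x + 2)*(x^2 - 1) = (x - 2)*(x - 1)*(x + 2)*(x + 1)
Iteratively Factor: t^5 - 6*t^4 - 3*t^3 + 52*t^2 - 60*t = (t - 5)*(t^4 - t^3 - 8*t^2 + 12*t) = (t - 5)*(t - 2)*(t^3 + t^2 - 6*t) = (t - 5)*(t - 2)^2*(t^2 + 3*t) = t*(t - 5)*(t - 2)^2*(t + 3)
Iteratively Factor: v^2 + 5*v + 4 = (v + 4)*(v + 1)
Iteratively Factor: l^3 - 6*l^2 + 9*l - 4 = (l - 4)*(l^2 - 2*l + 1) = (l - 4)*(l - 1)*(l - 1)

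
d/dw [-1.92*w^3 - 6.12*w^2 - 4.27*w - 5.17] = -5.76*w^2 - 12.24*w - 4.27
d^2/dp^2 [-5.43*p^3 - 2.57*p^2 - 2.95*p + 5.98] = -32.58*p - 5.14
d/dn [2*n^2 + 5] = 4*n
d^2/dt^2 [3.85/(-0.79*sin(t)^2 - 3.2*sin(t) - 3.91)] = (9.61114*sin(t)^4 + 29.1984*sin(t)^3 - 22.56177*sin(t)^2 - 106.568*sin(t) - 55.06347)/(0.79*sin(t)^2 + 3.2*sin(t) + 3.91)^3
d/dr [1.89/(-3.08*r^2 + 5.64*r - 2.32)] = (11.6424*r - 10.6596)/(3.08*r^2 - 5.64*r + 2.32)^2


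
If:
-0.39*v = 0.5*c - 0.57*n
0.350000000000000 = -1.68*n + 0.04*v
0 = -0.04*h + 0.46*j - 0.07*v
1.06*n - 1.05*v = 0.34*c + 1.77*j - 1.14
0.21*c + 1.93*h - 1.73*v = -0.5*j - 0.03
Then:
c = -0.87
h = 0.79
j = 0.20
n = -0.19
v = 0.85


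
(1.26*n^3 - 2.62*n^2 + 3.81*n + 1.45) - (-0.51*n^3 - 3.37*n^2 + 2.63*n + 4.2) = 1.77*n^3 + 0.75*n^2 + 1.18*n - 2.75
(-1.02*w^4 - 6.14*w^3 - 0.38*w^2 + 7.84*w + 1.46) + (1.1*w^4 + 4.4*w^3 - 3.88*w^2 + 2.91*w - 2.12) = 0.0800000000000001*w^4 - 1.74*w^3 - 4.26*w^2 + 10.75*w - 0.66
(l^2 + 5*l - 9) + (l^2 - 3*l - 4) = 2*l^2 + 2*l - 13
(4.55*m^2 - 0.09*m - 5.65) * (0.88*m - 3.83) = 4.004*m^3 - 17.5057*m^2 - 4.6273*m + 21.6395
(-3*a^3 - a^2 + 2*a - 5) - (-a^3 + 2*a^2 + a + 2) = -2*a^3 - 3*a^2 + a - 7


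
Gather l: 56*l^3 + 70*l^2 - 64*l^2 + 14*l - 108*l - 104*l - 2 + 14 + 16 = 56*l^3 + 6*l^2 - 198*l + 28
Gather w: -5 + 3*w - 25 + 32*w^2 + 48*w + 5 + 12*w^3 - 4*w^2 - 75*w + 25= 12*w^3 + 28*w^2 - 24*w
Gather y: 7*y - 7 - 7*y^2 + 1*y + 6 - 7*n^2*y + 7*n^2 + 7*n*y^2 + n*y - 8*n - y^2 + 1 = 7*n^2 - 8*n + y^2*(7*n - 8) + y*(-7*n^2 + n + 8)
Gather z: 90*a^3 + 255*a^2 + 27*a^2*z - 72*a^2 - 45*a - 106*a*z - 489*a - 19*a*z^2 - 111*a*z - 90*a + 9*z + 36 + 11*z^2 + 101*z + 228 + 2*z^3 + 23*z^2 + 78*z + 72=90*a^3 + 183*a^2 - 624*a + 2*z^3 + z^2*(34 - 19*a) + z*(27*a^2 - 217*a + 188) + 336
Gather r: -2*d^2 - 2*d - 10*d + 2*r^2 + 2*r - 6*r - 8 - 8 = -2*d^2 - 12*d + 2*r^2 - 4*r - 16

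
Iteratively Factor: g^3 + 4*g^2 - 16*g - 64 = (g - 4)*(g^2 + 8*g + 16) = (g - 4)*(g + 4)*(g + 4)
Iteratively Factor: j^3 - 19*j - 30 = (j + 3)*(j^2 - 3*j - 10) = (j + 2)*(j + 3)*(j - 5)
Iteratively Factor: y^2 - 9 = (y - 3)*(y + 3)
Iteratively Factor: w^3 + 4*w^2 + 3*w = (w)*(w^2 + 4*w + 3) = w*(w + 1)*(w + 3)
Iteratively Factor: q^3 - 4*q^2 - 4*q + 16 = (q - 4)*(q^2 - 4) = (q - 4)*(q - 2)*(q + 2)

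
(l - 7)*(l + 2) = l^2 - 5*l - 14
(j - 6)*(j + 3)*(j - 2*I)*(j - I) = j^4 - 3*j^3 - 3*I*j^3 - 20*j^2 + 9*I*j^2 + 6*j + 54*I*j + 36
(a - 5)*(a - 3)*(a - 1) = a^3 - 9*a^2 + 23*a - 15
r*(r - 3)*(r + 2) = r^3 - r^2 - 6*r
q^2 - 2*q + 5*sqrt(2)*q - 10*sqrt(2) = (q - 2)*(q + 5*sqrt(2))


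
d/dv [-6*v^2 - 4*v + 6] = -12*v - 4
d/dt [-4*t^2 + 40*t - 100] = 40 - 8*t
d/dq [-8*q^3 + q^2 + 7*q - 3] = -24*q^2 + 2*q + 7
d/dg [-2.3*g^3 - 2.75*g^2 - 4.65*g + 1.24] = -6.9*g^2 - 5.5*g - 4.65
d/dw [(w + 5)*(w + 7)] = 2*w + 12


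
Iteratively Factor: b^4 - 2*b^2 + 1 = (b + 1)*(b^3 - b^2 - b + 1) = (b - 1)*(b + 1)*(b^2 - 1) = (b - 1)^2*(b + 1)*(b + 1)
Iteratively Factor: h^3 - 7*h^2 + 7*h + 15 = (h - 5)*(h^2 - 2*h - 3) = (h - 5)*(h - 3)*(h + 1)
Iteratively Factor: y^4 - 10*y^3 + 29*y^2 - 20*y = (y - 1)*(y^3 - 9*y^2 + 20*y) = (y - 4)*(y - 1)*(y^2 - 5*y) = (y - 5)*(y - 4)*(y - 1)*(y)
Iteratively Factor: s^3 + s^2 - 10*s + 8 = (s - 2)*(s^2 + 3*s - 4) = (s - 2)*(s - 1)*(s + 4)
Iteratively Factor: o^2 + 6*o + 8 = (o + 4)*(o + 2)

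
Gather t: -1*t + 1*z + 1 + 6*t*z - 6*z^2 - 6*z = t*(6*z - 1) - 6*z^2 - 5*z + 1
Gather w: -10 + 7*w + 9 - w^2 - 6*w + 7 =-w^2 + w + 6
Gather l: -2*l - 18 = -2*l - 18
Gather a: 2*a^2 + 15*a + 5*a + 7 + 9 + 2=2*a^2 + 20*a + 18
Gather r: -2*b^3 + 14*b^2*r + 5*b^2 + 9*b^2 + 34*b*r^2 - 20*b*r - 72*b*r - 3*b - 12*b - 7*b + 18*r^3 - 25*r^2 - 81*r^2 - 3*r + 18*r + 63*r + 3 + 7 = -2*b^3 + 14*b^2 - 22*b + 18*r^3 + r^2*(34*b - 106) + r*(14*b^2 - 92*b + 78) + 10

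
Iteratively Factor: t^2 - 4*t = (t - 4)*(t)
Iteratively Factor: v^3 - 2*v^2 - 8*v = (v)*(v^2 - 2*v - 8) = v*(v - 4)*(v + 2)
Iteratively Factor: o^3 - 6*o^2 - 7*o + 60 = (o + 3)*(o^2 - 9*o + 20) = (o - 5)*(o + 3)*(o - 4)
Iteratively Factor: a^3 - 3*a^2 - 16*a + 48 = (a - 4)*(a^2 + a - 12) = (a - 4)*(a + 4)*(a - 3)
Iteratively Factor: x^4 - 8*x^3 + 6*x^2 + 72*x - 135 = (x - 5)*(x^3 - 3*x^2 - 9*x + 27) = (x - 5)*(x - 3)*(x^2 - 9) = (x - 5)*(x - 3)^2*(x + 3)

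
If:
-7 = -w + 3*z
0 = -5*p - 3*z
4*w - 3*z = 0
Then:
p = 28/15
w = -7/3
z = -28/9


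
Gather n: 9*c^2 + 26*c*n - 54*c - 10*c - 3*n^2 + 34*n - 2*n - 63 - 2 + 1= 9*c^2 - 64*c - 3*n^2 + n*(26*c + 32) - 64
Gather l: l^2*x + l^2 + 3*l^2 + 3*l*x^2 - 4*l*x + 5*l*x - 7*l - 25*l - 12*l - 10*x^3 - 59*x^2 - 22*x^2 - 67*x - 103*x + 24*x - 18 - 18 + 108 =l^2*(x + 4) + l*(3*x^2 + x - 44) - 10*x^3 - 81*x^2 - 146*x + 72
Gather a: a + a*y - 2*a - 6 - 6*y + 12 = a*(y - 1) - 6*y + 6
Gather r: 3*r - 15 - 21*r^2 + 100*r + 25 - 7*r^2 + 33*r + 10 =-28*r^2 + 136*r + 20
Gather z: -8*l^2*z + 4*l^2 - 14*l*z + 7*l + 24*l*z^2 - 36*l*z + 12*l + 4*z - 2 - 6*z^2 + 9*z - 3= 4*l^2 + 19*l + z^2*(24*l - 6) + z*(-8*l^2 - 50*l + 13) - 5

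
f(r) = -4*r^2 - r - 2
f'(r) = -8*r - 1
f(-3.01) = -35.23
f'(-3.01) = 23.08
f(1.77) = -16.30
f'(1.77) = -15.16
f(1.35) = -10.64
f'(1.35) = -11.80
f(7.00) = -205.00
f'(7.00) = -57.00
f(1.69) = -15.11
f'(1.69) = -14.52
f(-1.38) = -8.24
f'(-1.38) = 10.04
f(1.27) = -9.72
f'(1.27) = -11.16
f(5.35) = -121.84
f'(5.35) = -43.80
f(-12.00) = -566.00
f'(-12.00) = 95.00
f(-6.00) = -140.00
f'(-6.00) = 47.00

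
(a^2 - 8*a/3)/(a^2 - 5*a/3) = (3*a - 8)/(3*a - 5)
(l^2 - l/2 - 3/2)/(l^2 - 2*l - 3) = (l - 3/2)/(l - 3)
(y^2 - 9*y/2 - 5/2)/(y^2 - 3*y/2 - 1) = (y - 5)/(y - 2)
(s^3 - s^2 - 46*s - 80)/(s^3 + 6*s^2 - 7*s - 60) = (s^2 - 6*s - 16)/(s^2 + s - 12)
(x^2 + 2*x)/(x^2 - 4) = x/(x - 2)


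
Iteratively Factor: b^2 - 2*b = (b - 2)*(b)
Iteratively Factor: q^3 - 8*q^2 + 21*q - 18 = (q - 2)*(q^2 - 6*q + 9) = (q - 3)*(q - 2)*(q - 3)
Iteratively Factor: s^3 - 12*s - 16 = (s + 2)*(s^2 - 2*s - 8) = (s + 2)^2*(s - 4)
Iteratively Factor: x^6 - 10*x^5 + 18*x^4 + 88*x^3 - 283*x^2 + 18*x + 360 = (x + 1)*(x^5 - 11*x^4 + 29*x^3 + 59*x^2 - 342*x + 360) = (x - 5)*(x + 1)*(x^4 - 6*x^3 - x^2 + 54*x - 72) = (x - 5)*(x - 4)*(x + 1)*(x^3 - 2*x^2 - 9*x + 18) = (x - 5)*(x - 4)*(x - 3)*(x + 1)*(x^2 + x - 6) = (x - 5)*(x - 4)*(x - 3)*(x + 1)*(x + 3)*(x - 2)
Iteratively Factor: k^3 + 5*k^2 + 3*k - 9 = (k + 3)*(k^2 + 2*k - 3) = (k + 3)^2*(k - 1)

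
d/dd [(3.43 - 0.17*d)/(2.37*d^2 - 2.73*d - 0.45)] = (0.4029*d^2 - 16.2582*d + 9.4404)/(5.6169*d^4 - 12.9402*d^3 + 5.3199*d^2 + 2.457*d + 0.2025)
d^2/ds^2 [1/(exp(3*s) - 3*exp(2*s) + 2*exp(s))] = ((-9*exp(2*s) + 12*exp(s) - 2)*(exp(2*s) - 3*exp(s) + 2) + 2*(3*exp(2*s) - 6*exp(s) + 2)^2)*exp(-s)/(exp(2*s) - 3*exp(s) + 2)^3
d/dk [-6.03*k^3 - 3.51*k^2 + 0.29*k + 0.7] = -18.09*k^2 - 7.02*k + 0.29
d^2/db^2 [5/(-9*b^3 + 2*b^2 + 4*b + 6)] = 10*((27*b - 2)*(-9*b^3 + 2*b^2 + 4*b + 6) + (-27*b^2 + 4*b + 4)^2)/(-9*b^3 + 2*b^2 + 4*b + 6)^3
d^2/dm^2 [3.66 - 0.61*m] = 0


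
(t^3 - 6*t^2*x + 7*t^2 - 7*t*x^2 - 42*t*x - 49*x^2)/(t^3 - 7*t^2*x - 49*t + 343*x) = (t + x)/(t - 7)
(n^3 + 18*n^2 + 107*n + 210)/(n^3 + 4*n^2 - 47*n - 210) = (n + 7)/(n - 7)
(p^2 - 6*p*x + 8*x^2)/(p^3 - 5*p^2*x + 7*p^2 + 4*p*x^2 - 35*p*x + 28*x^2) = (-p + 2*x)/(-p^2 + p*x - 7*p + 7*x)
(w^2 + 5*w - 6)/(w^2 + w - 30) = (w - 1)/(w - 5)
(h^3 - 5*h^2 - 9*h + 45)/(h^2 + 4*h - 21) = (h^2 - 2*h - 15)/(h + 7)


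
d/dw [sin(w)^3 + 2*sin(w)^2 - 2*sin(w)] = (3*sin(w)^2 + 4*sin(w) - 2)*cos(w)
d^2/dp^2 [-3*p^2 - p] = -6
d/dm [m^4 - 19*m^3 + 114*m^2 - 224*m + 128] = 4*m^3 - 57*m^2 + 228*m - 224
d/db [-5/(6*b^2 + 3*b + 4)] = 15*(4*b + 1)/(6*b^2 + 3*b + 4)^2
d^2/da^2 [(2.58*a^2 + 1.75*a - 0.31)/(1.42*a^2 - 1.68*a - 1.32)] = (19.367096*a^3 + 25.265208*a^2 + 24.118416*a - 1.682832)/(2.863288*a^6 - 10.162656*a^5 + 4.03848*a^4 + 14.15232*a^3 - 3.75408*a^2 - 8.781696*a - 2.299968)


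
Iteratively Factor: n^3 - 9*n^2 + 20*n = (n)*(n^2 - 9*n + 20) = n*(n - 4)*(n - 5)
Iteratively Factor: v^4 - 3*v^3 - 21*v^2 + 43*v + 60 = (v + 1)*(v^3 - 4*v^2 - 17*v + 60) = (v - 5)*(v + 1)*(v^2 + v - 12) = (v - 5)*(v + 1)*(v + 4)*(v - 3)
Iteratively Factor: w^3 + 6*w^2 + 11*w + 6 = (w + 2)*(w^2 + 4*w + 3) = (w + 2)*(w + 3)*(w + 1)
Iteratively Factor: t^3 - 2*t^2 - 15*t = (t - 5)*(t^2 + 3*t) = (t - 5)*(t + 3)*(t)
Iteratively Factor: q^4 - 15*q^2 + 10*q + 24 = (q - 3)*(q^3 + 3*q^2 - 6*q - 8) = (q - 3)*(q + 1)*(q^2 + 2*q - 8) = (q - 3)*(q - 2)*(q + 1)*(q + 4)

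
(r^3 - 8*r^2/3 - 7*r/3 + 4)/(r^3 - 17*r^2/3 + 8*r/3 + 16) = (r - 1)/(r - 4)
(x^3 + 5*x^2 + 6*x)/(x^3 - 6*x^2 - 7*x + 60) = x*(x + 2)/(x^2 - 9*x + 20)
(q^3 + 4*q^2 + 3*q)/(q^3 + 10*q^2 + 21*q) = (q + 1)/(q + 7)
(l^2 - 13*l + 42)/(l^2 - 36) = (l - 7)/(l + 6)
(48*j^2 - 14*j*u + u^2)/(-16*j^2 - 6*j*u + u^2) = (-6*j + u)/(2*j + u)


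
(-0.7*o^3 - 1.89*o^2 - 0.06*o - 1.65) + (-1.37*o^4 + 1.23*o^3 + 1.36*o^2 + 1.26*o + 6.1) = -1.37*o^4 + 0.53*o^3 - 0.53*o^2 + 1.2*o + 4.45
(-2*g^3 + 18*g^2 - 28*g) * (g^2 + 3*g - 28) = -2*g^5 + 12*g^4 + 82*g^3 - 588*g^2 + 784*g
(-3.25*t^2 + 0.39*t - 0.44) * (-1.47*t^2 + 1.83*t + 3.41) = 4.7775*t^4 - 6.5208*t^3 - 9.722*t^2 + 0.5247*t - 1.5004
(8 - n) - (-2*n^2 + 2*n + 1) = 2*n^2 - 3*n + 7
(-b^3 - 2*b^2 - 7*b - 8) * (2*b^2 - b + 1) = -2*b^5 - 3*b^4 - 13*b^3 - 11*b^2 + b - 8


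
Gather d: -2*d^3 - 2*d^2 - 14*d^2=-2*d^3 - 16*d^2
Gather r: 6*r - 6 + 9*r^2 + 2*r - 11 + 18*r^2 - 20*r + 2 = 27*r^2 - 12*r - 15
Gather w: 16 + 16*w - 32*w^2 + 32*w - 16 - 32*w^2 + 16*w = -64*w^2 + 64*w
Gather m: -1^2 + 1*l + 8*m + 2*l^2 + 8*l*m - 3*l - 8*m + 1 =2*l^2 + 8*l*m - 2*l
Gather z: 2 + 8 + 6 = 16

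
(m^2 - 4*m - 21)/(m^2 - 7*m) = (m + 3)/m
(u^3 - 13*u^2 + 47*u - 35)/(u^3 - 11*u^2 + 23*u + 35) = (u - 1)/(u + 1)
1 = 1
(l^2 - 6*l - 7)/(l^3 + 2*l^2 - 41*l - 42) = (l - 7)/(l^2 + l - 42)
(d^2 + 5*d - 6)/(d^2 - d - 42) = (d - 1)/(d - 7)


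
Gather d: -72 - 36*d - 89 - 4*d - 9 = -40*d - 170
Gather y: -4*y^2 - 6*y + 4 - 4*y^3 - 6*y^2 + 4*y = -4*y^3 - 10*y^2 - 2*y + 4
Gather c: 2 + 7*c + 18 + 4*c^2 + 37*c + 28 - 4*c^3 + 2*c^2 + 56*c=-4*c^3 + 6*c^2 + 100*c + 48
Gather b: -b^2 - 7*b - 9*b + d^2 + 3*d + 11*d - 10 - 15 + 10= -b^2 - 16*b + d^2 + 14*d - 15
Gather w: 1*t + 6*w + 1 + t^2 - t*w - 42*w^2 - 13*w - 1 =t^2 + t - 42*w^2 + w*(-t - 7)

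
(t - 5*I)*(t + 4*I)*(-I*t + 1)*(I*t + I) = t^4 + t^3 + 21*t^2 + 21*t + 20*I*t + 20*I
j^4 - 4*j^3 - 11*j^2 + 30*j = j*(j - 5)*(j - 2)*(j + 3)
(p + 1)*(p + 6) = p^2 + 7*p + 6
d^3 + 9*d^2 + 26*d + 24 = (d + 2)*(d + 3)*(d + 4)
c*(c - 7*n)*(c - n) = c^3 - 8*c^2*n + 7*c*n^2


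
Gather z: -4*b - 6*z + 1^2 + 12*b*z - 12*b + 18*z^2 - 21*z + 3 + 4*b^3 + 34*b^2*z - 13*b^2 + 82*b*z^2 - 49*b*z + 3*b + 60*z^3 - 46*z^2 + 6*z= 4*b^3 - 13*b^2 - 13*b + 60*z^3 + z^2*(82*b - 28) + z*(34*b^2 - 37*b - 21) + 4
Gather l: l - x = l - x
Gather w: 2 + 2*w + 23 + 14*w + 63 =16*w + 88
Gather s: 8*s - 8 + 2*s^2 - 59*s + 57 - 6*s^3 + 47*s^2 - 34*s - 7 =-6*s^3 + 49*s^2 - 85*s + 42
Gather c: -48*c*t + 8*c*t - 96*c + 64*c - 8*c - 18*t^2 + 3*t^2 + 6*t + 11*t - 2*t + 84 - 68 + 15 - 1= c*(-40*t - 40) - 15*t^2 + 15*t + 30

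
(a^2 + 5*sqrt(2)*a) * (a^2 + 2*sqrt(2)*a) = a^4 + 7*sqrt(2)*a^3 + 20*a^2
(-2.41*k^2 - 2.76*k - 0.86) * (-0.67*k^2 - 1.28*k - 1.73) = 1.6147*k^4 + 4.934*k^3 + 8.2783*k^2 + 5.8756*k + 1.4878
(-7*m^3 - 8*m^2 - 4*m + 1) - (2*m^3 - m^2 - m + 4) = -9*m^3 - 7*m^2 - 3*m - 3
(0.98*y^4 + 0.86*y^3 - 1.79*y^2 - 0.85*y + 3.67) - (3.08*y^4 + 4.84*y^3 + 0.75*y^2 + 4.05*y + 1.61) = -2.1*y^4 - 3.98*y^3 - 2.54*y^2 - 4.9*y + 2.06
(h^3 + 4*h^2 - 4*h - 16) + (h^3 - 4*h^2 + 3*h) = 2*h^3 - h - 16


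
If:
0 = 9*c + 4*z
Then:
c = -4*z/9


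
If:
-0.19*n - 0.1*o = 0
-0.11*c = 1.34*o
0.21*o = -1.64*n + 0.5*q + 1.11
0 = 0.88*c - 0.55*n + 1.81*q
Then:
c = 3.83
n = 0.17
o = -0.31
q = -1.81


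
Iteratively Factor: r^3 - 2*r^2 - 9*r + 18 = (r + 3)*(r^2 - 5*r + 6) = (r - 2)*(r + 3)*(r - 3)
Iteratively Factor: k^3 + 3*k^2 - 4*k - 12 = (k - 2)*(k^2 + 5*k + 6) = (k - 2)*(k + 3)*(k + 2)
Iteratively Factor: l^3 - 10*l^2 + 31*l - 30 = (l - 5)*(l^2 - 5*l + 6) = (l - 5)*(l - 2)*(l - 3)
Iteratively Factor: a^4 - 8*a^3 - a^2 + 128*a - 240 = (a - 3)*(a^3 - 5*a^2 - 16*a + 80) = (a - 5)*(a - 3)*(a^2 - 16) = (a - 5)*(a - 4)*(a - 3)*(a + 4)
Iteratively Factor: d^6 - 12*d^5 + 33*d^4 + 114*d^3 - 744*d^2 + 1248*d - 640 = (d - 5)*(d^5 - 7*d^4 - 2*d^3 + 104*d^2 - 224*d + 128) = (d - 5)*(d - 2)*(d^4 - 5*d^3 - 12*d^2 + 80*d - 64) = (d - 5)*(d - 4)*(d - 2)*(d^3 - d^2 - 16*d + 16) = (d - 5)*(d - 4)*(d - 2)*(d + 4)*(d^2 - 5*d + 4) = (d - 5)*(d - 4)*(d - 2)*(d - 1)*(d + 4)*(d - 4)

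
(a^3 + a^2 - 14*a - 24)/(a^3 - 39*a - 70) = (a^2 - a - 12)/(a^2 - 2*a - 35)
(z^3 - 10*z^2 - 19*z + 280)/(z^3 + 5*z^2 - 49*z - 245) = (z - 8)/(z + 7)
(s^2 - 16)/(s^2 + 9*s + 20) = (s - 4)/(s + 5)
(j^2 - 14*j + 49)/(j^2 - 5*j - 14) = (j - 7)/(j + 2)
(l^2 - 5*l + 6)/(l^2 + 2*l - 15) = (l - 2)/(l + 5)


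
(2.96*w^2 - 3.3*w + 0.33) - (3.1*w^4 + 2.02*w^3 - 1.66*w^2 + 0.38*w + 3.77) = -3.1*w^4 - 2.02*w^3 + 4.62*w^2 - 3.68*w - 3.44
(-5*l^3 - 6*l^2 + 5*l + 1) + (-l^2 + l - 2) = -5*l^3 - 7*l^2 + 6*l - 1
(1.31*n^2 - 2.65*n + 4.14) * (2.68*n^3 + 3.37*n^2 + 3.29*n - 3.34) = 3.5108*n^5 - 2.6873*n^4 + 6.4746*n^3 + 0.857899999999999*n^2 + 22.4716*n - 13.8276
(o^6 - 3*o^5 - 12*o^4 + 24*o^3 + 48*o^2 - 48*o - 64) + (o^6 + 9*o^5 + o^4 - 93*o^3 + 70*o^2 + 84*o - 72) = 2*o^6 + 6*o^5 - 11*o^4 - 69*o^3 + 118*o^2 + 36*o - 136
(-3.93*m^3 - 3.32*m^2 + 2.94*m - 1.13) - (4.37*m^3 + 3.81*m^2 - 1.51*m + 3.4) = -8.3*m^3 - 7.13*m^2 + 4.45*m - 4.53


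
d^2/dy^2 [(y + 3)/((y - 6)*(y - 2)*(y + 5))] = 2*(3*y^5 + 9*y^4 - 35*y^3 - 531*y^2 + 756*y + 4572)/(y^9 - 9*y^8 - 57*y^7 + 657*y^6 + 516*y^5 - 15516*y^4 + 19088*y^3 + 108720*y^2 - 302400*y + 216000)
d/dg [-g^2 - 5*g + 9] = -2*g - 5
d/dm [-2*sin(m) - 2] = -2*cos(m)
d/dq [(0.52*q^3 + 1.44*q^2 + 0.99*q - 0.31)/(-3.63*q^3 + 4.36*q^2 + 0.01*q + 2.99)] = (8.88178419700125e-16*q^5 + 7.4944*q^4 + 7.1978*q^3 - 3.0135*q^2 + 11.3144*q + 2.9632)/(13.1769*q^6 - 31.6536*q^5 + 18.937*q^4 - 21.6202*q^3 + 26.0729*q^2 + 0.0598*q + 8.9401)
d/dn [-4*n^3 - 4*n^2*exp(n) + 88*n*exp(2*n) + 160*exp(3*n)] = -4*n^2*exp(n) - 12*n^2 + 176*n*exp(2*n) - 8*n*exp(n) + 480*exp(3*n) + 88*exp(2*n)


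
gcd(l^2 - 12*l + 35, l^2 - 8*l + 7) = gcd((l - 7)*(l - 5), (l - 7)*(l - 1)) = l - 7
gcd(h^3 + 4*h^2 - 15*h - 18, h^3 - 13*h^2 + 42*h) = 1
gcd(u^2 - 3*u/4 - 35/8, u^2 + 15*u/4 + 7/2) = u + 7/4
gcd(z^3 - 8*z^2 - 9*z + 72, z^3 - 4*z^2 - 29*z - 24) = z^2 - 5*z - 24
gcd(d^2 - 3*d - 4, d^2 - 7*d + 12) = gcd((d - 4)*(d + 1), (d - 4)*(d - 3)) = d - 4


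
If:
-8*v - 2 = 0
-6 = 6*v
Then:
No Solution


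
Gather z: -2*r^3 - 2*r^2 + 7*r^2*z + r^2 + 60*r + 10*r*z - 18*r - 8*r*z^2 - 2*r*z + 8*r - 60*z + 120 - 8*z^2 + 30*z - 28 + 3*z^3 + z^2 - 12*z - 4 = -2*r^3 - r^2 + 50*r + 3*z^3 + z^2*(-8*r - 7) + z*(7*r^2 + 8*r - 42) + 88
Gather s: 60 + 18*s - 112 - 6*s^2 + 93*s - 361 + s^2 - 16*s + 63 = -5*s^2 + 95*s - 350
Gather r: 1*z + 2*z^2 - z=2*z^2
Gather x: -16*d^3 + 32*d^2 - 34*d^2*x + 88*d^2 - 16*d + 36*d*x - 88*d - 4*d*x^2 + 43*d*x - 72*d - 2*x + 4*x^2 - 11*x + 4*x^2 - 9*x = -16*d^3 + 120*d^2 - 176*d + x^2*(8 - 4*d) + x*(-34*d^2 + 79*d - 22)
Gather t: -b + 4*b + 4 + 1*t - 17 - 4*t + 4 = 3*b - 3*t - 9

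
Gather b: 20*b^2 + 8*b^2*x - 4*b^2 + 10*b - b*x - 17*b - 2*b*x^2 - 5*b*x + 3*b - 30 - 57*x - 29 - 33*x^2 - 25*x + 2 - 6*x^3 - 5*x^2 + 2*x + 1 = b^2*(8*x + 16) + b*(-2*x^2 - 6*x - 4) - 6*x^3 - 38*x^2 - 80*x - 56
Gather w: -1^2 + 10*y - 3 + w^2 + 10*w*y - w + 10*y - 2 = w^2 + w*(10*y - 1) + 20*y - 6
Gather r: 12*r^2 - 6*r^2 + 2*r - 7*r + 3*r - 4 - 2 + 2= 6*r^2 - 2*r - 4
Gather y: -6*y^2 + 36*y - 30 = -6*y^2 + 36*y - 30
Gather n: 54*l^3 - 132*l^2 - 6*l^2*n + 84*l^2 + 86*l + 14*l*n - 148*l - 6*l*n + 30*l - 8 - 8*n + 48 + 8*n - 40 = 54*l^3 - 48*l^2 - 32*l + n*(-6*l^2 + 8*l)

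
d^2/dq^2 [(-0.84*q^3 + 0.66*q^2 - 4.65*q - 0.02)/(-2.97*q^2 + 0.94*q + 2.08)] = (-7.105427357601e-15*q^5 + 90.21201*q^3 - 13.55058*q^2 + 193.82508*q - 23.61176)/(26.198073*q^6 - 24.874938*q^5 - 47.16954*q^4 + 34.01108*q^3 + 33.03456*q^2 - 12.200448*q - 8.998912)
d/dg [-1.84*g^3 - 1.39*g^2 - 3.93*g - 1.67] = -5.52*g^2 - 2.78*g - 3.93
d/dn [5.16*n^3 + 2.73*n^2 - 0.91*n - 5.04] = 15.48*n^2 + 5.46*n - 0.91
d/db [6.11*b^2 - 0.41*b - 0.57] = 12.22*b - 0.41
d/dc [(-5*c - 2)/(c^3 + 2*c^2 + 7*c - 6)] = 2*(5*c^3 + 8*c^2 + 4*c + 22)/(c^6 + 4*c^5 + 18*c^4 + 16*c^3 + 25*c^2 - 84*c + 36)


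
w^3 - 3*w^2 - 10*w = w*(w - 5)*(w + 2)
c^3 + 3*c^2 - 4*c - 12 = (c - 2)*(c + 2)*(c + 3)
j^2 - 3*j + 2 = (j - 2)*(j - 1)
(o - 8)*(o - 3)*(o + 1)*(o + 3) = o^4 - 7*o^3 - 17*o^2 + 63*o + 72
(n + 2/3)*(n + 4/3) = n^2 + 2*n + 8/9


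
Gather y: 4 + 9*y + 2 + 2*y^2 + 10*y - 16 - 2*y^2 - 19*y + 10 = 0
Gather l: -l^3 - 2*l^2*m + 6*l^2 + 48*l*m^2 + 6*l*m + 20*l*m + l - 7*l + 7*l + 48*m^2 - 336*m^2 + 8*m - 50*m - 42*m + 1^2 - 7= -l^3 + l^2*(6 - 2*m) + l*(48*m^2 + 26*m + 1) - 288*m^2 - 84*m - 6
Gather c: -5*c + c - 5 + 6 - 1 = -4*c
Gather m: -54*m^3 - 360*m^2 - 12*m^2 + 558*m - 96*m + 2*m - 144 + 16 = -54*m^3 - 372*m^2 + 464*m - 128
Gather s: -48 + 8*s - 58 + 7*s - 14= 15*s - 120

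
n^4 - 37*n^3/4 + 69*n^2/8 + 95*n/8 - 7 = (n - 8)*(n - 7/4)*(n - 1/2)*(n + 1)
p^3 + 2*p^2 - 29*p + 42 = (p - 3)*(p - 2)*(p + 7)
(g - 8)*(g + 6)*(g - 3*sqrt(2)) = g^3 - 3*sqrt(2)*g^2 - 2*g^2 - 48*g + 6*sqrt(2)*g + 144*sqrt(2)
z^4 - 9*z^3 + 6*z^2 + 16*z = z*(z - 8)*(z - 2)*(z + 1)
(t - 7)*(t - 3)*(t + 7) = t^3 - 3*t^2 - 49*t + 147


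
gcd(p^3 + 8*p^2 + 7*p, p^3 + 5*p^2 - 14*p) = p^2 + 7*p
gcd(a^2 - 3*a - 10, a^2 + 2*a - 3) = 1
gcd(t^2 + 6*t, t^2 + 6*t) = t^2 + 6*t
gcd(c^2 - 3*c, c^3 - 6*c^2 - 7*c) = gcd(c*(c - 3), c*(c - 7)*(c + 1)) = c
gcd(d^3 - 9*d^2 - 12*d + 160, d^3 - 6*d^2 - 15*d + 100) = d^2 - d - 20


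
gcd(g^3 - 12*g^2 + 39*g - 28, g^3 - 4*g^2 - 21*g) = g - 7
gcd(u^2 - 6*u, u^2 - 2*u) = u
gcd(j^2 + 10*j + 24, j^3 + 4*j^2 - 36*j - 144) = j^2 + 10*j + 24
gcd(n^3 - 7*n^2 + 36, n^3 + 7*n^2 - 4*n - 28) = n + 2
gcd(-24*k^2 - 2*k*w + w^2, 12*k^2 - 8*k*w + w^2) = -6*k + w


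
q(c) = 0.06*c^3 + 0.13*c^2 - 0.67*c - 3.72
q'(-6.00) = 4.25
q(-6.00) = -7.98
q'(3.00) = 1.73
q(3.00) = -2.94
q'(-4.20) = 1.41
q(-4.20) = -3.06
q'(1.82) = 0.40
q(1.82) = -4.15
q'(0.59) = -0.45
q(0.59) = -4.06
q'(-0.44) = -0.75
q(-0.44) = -3.41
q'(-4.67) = 2.04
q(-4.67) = -3.87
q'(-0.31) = -0.73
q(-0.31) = -3.50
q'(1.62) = 0.22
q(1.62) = -4.21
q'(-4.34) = 1.59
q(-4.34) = -3.27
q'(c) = 0.18*c^2 + 0.26*c - 0.67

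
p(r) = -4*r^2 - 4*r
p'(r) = -8*r - 4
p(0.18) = -0.85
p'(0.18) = -5.44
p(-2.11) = -9.37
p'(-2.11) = 12.88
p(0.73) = -5.05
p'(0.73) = -9.84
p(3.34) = -57.98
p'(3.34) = -30.72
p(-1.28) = -1.43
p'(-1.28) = 6.24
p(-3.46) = -34.05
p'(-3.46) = 23.68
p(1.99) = -23.80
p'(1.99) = -19.92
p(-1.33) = -1.76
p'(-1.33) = 6.64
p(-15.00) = -840.00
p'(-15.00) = 116.00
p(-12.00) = -528.00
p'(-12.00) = 92.00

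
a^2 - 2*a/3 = a*(a - 2/3)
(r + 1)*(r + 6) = r^2 + 7*r + 6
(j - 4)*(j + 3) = j^2 - j - 12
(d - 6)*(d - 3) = d^2 - 9*d + 18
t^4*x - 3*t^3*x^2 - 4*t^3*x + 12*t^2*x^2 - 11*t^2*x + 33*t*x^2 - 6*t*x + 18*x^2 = (t - 6)*(t + 1)*(t - 3*x)*(t*x + x)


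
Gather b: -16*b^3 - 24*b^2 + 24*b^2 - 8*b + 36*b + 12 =-16*b^3 + 28*b + 12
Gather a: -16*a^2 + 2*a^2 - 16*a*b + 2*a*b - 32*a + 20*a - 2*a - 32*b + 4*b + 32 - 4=-14*a^2 + a*(-14*b - 14) - 28*b + 28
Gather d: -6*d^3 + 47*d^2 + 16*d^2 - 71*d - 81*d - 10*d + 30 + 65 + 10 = -6*d^3 + 63*d^2 - 162*d + 105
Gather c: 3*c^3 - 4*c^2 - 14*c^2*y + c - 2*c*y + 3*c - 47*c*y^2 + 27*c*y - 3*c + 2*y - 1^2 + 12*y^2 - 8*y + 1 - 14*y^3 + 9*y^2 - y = 3*c^3 + c^2*(-14*y - 4) + c*(-47*y^2 + 25*y + 1) - 14*y^3 + 21*y^2 - 7*y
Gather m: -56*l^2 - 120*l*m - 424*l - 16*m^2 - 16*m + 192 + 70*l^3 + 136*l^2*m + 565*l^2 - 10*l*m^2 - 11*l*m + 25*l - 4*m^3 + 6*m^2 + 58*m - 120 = 70*l^3 + 509*l^2 - 399*l - 4*m^3 + m^2*(-10*l - 10) + m*(136*l^2 - 131*l + 42) + 72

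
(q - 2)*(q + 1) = q^2 - q - 2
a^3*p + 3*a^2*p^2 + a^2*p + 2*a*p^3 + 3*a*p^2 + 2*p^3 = (a + p)*(a + 2*p)*(a*p + p)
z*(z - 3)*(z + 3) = z^3 - 9*z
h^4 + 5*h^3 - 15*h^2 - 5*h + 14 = (h - 2)*(h - 1)*(h + 1)*(h + 7)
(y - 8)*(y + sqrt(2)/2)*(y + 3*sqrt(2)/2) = y^3 - 8*y^2 + 2*sqrt(2)*y^2 - 16*sqrt(2)*y + 3*y/2 - 12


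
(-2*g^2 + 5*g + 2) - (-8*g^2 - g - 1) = 6*g^2 + 6*g + 3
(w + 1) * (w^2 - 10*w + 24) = w^3 - 9*w^2 + 14*w + 24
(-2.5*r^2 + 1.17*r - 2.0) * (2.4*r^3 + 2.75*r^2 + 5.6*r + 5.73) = -6.0*r^5 - 4.067*r^4 - 15.5825*r^3 - 13.273*r^2 - 4.4959*r - 11.46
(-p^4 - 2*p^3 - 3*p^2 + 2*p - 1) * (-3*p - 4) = 3*p^5 + 10*p^4 + 17*p^3 + 6*p^2 - 5*p + 4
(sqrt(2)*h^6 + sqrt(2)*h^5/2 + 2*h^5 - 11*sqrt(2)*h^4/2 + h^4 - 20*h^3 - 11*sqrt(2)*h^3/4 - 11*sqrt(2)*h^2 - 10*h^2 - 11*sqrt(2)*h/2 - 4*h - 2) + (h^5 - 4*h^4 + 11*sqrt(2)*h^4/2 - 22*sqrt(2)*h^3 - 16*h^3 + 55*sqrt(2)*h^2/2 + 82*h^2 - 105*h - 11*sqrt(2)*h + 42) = sqrt(2)*h^6 + sqrt(2)*h^5/2 + 3*h^5 - 3*h^4 - 36*h^3 - 99*sqrt(2)*h^3/4 + 33*sqrt(2)*h^2/2 + 72*h^2 - 109*h - 33*sqrt(2)*h/2 + 40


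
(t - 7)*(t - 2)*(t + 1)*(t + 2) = t^4 - 6*t^3 - 11*t^2 + 24*t + 28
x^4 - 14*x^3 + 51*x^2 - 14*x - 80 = (x - 8)*(x - 5)*(x - 2)*(x + 1)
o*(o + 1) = o^2 + o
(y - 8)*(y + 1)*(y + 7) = y^3 - 57*y - 56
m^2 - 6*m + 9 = (m - 3)^2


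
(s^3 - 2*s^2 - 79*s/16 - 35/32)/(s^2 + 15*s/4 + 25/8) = (8*s^2 - 26*s - 7)/(4*(2*s + 5))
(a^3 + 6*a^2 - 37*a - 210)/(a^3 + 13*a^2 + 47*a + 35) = (a - 6)/(a + 1)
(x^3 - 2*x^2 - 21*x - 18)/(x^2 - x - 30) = (x^2 + 4*x + 3)/(x + 5)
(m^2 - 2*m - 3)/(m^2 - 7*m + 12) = (m + 1)/(m - 4)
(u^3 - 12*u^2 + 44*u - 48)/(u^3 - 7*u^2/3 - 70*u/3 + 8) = 3*(u^2 - 6*u + 8)/(3*u^2 + 11*u - 4)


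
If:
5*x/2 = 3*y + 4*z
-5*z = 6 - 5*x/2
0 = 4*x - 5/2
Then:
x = 5/8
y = 409/240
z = -71/80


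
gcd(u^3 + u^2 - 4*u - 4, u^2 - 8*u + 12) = u - 2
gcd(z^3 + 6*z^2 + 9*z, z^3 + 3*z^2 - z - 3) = z + 3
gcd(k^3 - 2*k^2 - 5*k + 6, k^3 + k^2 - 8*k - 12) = k^2 - k - 6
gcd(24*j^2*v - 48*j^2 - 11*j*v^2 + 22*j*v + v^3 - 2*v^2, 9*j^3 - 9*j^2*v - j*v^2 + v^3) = -3*j + v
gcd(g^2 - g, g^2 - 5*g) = g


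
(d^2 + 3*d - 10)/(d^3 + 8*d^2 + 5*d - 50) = 1/(d + 5)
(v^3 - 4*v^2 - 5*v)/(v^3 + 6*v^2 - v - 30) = v*(v^2 - 4*v - 5)/(v^3 + 6*v^2 - v - 30)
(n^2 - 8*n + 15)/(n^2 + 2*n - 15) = (n - 5)/(n + 5)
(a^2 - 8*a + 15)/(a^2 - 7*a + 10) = (a - 3)/(a - 2)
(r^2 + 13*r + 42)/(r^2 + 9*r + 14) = (r + 6)/(r + 2)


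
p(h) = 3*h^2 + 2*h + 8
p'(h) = 6*h + 2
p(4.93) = 90.77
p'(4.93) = 31.58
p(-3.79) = 43.51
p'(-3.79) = -20.74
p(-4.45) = 58.51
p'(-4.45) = -24.70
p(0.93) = 12.45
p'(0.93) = 7.58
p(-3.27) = 33.54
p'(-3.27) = -17.62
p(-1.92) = 15.22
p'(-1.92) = -9.52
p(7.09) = 172.98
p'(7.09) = 44.54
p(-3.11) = 30.80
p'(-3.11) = -16.66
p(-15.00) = 653.00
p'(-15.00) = -88.00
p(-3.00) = 29.00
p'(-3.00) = -16.00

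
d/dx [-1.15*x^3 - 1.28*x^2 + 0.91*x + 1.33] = -3.45*x^2 - 2.56*x + 0.91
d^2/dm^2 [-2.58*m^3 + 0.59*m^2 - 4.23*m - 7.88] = 1.18 - 15.48*m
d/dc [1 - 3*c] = -3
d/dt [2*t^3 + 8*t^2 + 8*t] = 6*t^2 + 16*t + 8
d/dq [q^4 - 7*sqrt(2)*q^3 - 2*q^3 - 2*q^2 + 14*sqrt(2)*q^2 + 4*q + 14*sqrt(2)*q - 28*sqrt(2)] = 4*q^3 - 21*sqrt(2)*q^2 - 6*q^2 - 4*q + 28*sqrt(2)*q + 4 + 14*sqrt(2)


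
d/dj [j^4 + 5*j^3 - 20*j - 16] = 4*j^3 + 15*j^2 - 20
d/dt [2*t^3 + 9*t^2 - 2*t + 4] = 6*t^2 + 18*t - 2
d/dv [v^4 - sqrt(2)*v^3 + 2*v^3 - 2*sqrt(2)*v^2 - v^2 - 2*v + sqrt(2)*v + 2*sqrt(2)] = 4*v^3 - 3*sqrt(2)*v^2 + 6*v^2 - 4*sqrt(2)*v - 2*v - 2 + sqrt(2)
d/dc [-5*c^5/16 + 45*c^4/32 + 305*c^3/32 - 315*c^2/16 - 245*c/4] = -25*c^4/16 + 45*c^3/8 + 915*c^2/32 - 315*c/8 - 245/4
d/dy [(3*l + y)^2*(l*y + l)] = l*(3*l + y)*(3*l + 3*y + 2)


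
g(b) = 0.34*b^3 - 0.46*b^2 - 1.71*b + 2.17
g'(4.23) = 12.65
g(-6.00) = -77.57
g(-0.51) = 2.88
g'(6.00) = 29.49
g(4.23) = 12.44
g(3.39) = 4.33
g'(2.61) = 2.84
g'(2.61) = 2.84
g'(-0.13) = -1.57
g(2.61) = 0.62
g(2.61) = 0.62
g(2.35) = 0.02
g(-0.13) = 2.38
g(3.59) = 5.83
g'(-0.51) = -0.98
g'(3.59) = 8.13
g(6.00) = 48.79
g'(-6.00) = 40.53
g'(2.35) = 1.76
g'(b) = 1.02*b^2 - 0.92*b - 1.71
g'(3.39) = 6.89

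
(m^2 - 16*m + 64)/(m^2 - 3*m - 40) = (m - 8)/(m + 5)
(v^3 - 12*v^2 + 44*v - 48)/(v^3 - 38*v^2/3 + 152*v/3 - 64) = 3*(v - 2)/(3*v - 8)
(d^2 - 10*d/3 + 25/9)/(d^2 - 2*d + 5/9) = (3*d - 5)/(3*d - 1)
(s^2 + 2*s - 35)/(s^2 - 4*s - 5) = (s + 7)/(s + 1)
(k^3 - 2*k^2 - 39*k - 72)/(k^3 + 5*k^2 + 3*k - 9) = (k - 8)/(k - 1)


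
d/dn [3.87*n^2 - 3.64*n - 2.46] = 7.74*n - 3.64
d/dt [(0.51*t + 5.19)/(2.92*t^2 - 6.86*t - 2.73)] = (-1.4892*t^2 - 30.3096*t + 34.2111)/(8.5264*t^4 - 40.0624*t^3 + 31.1164*t^2 + 37.4556*t + 7.4529)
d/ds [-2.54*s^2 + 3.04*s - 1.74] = 3.04 - 5.08*s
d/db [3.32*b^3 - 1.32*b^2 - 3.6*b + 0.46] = 9.96*b^2 - 2.64*b - 3.6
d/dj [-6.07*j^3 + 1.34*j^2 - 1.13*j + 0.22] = -18.21*j^2 + 2.68*j - 1.13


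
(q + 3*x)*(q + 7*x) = q^2 + 10*q*x + 21*x^2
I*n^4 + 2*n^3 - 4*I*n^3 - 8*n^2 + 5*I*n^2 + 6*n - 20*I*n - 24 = (n - 4)*(n - 3*I)*(n + 2*I)*(I*n + 1)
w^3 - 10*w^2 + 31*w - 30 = (w - 5)*(w - 3)*(w - 2)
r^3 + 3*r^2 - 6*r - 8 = (r - 2)*(r + 1)*(r + 4)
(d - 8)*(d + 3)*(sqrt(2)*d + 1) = sqrt(2)*d^3 - 5*sqrt(2)*d^2 + d^2 - 24*sqrt(2)*d - 5*d - 24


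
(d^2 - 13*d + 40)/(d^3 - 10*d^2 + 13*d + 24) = (d - 5)/(d^2 - 2*d - 3)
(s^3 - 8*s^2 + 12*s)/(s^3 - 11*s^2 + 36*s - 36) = s/(s - 3)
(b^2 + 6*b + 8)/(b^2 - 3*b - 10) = (b + 4)/(b - 5)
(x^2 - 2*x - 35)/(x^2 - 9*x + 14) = (x + 5)/(x - 2)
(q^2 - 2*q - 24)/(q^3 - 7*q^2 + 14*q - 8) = (q^2 - 2*q - 24)/(q^3 - 7*q^2 + 14*q - 8)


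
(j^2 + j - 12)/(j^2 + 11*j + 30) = (j^2 + j - 12)/(j^2 + 11*j + 30)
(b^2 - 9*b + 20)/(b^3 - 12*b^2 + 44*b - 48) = (b - 5)/(b^2 - 8*b + 12)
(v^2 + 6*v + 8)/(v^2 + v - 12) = (v + 2)/(v - 3)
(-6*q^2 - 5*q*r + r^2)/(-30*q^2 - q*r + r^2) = (q + r)/(5*q + r)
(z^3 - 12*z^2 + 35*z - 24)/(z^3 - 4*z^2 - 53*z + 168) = (z - 1)/(z + 7)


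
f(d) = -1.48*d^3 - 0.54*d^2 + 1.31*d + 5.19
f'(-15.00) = -981.49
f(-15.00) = 4859.04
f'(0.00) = 1.31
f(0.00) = 5.19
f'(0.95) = -3.72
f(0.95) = 4.68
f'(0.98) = -4.01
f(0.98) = 4.56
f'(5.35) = -131.55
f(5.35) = -229.89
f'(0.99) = -4.11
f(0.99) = 4.52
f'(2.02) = -18.99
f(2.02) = -6.57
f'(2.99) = -41.61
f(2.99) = -35.28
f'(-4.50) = -83.74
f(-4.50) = 123.22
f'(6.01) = -165.55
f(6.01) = -327.72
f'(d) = -4.44*d^2 - 1.08*d + 1.31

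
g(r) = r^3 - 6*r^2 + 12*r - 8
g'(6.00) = 48.00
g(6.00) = 64.00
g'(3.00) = 3.00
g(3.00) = 1.00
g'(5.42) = 35.09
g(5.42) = 40.00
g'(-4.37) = 121.73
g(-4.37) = -258.47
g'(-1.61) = 39.10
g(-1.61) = -47.05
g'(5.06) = 28.09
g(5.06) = 28.65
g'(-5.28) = 159.00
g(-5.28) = -385.83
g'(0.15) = 10.27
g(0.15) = -6.33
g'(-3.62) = 94.75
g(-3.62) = -177.50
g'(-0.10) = 13.23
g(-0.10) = -9.26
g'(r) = 3*r^2 - 12*r + 12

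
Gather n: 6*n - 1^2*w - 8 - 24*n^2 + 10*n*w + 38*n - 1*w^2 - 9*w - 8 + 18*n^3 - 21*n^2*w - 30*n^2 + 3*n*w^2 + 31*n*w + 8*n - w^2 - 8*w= 18*n^3 + n^2*(-21*w - 54) + n*(3*w^2 + 41*w + 52) - 2*w^2 - 18*w - 16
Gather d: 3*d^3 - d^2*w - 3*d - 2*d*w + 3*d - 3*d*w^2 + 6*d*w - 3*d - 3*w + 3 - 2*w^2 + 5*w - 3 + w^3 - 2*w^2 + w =3*d^3 - d^2*w + d*(-3*w^2 + 4*w - 3) + w^3 - 4*w^2 + 3*w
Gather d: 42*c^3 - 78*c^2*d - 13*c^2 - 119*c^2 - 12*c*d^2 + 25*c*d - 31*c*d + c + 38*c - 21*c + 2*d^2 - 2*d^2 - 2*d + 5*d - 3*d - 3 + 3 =42*c^3 - 132*c^2 - 12*c*d^2 + 18*c + d*(-78*c^2 - 6*c)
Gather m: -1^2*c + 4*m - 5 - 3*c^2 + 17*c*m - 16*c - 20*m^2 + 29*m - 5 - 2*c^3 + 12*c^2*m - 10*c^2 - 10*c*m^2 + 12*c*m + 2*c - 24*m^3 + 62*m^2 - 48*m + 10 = -2*c^3 - 13*c^2 - 15*c - 24*m^3 + m^2*(42 - 10*c) + m*(12*c^2 + 29*c - 15)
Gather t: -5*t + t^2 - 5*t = t^2 - 10*t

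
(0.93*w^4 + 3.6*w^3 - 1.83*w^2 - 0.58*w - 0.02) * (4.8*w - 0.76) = 4.464*w^5 + 16.5732*w^4 - 11.52*w^3 - 1.3932*w^2 + 0.3448*w + 0.0152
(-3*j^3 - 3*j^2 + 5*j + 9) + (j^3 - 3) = -2*j^3 - 3*j^2 + 5*j + 6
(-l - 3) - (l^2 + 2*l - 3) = -l^2 - 3*l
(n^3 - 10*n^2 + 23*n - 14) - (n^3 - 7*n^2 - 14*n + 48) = -3*n^2 + 37*n - 62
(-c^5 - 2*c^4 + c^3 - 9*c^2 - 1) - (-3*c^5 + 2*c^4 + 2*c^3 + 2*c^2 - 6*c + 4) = 2*c^5 - 4*c^4 - c^3 - 11*c^2 + 6*c - 5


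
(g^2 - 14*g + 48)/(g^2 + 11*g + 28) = (g^2 - 14*g + 48)/(g^2 + 11*g + 28)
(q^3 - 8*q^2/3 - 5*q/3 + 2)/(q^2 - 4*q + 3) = (3*q^2 + q - 2)/(3*(q - 1))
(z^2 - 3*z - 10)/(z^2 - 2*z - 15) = (z + 2)/(z + 3)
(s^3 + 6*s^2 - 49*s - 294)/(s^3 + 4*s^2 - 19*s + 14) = (s^2 - s - 42)/(s^2 - 3*s + 2)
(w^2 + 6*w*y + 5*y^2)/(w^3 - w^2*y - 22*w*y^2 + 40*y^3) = (w + y)/(w^2 - 6*w*y + 8*y^2)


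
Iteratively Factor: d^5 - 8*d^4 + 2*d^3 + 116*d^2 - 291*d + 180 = (d - 5)*(d^4 - 3*d^3 - 13*d^2 + 51*d - 36) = (d - 5)*(d - 1)*(d^3 - 2*d^2 - 15*d + 36) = (d - 5)*(d - 1)*(d + 4)*(d^2 - 6*d + 9) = (d - 5)*(d - 3)*(d - 1)*(d + 4)*(d - 3)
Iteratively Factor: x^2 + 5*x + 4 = (x + 1)*(x + 4)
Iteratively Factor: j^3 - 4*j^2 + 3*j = (j)*(j^2 - 4*j + 3) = j*(j - 3)*(j - 1)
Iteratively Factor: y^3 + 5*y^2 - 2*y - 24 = (y + 3)*(y^2 + 2*y - 8) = (y + 3)*(y + 4)*(y - 2)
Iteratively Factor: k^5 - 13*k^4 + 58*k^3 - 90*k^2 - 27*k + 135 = (k + 1)*(k^4 - 14*k^3 + 72*k^2 - 162*k + 135) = (k - 3)*(k + 1)*(k^3 - 11*k^2 + 39*k - 45) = (k - 5)*(k - 3)*(k + 1)*(k^2 - 6*k + 9) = (k - 5)*(k - 3)^2*(k + 1)*(k - 3)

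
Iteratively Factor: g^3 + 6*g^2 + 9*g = (g)*(g^2 + 6*g + 9) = g*(g + 3)*(g + 3)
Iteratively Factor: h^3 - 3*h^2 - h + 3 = (h - 1)*(h^2 - 2*h - 3) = (h - 1)*(h + 1)*(h - 3)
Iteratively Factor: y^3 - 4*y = (y + 2)*(y^2 - 2*y) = (y - 2)*(y + 2)*(y)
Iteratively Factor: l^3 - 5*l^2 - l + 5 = (l - 5)*(l^2 - 1) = (l - 5)*(l + 1)*(l - 1)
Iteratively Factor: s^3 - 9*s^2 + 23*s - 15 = (s - 1)*(s^2 - 8*s + 15) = (s - 3)*(s - 1)*(s - 5)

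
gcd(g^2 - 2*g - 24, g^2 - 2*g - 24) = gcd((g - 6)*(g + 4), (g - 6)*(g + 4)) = g^2 - 2*g - 24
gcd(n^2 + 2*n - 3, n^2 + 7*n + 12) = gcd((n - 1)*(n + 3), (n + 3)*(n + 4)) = n + 3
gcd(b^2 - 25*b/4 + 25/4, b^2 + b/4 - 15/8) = b - 5/4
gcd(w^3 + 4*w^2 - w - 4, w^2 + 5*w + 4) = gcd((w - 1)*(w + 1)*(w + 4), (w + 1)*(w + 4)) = w^2 + 5*w + 4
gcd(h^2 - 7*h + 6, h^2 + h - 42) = h - 6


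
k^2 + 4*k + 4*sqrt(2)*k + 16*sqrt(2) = (k + 4)*(k + 4*sqrt(2))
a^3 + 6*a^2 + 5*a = a*(a + 1)*(a + 5)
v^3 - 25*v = v*(v - 5)*(v + 5)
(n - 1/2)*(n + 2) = n^2 + 3*n/2 - 1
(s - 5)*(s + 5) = s^2 - 25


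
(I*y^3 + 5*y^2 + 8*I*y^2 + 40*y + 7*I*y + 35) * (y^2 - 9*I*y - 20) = I*y^5 + 14*y^4 + 8*I*y^4 + 112*y^3 - 58*I*y^3 - 2*y^2 - 520*I*y^2 - 800*y - 455*I*y - 700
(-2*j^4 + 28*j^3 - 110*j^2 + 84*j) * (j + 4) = -2*j^5 + 20*j^4 + 2*j^3 - 356*j^2 + 336*j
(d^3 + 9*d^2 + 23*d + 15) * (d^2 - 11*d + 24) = d^5 - 2*d^4 - 52*d^3 - 22*d^2 + 387*d + 360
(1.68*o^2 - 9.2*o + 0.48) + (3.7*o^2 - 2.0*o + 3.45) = 5.38*o^2 - 11.2*o + 3.93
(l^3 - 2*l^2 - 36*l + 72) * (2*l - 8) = 2*l^4 - 12*l^3 - 56*l^2 + 432*l - 576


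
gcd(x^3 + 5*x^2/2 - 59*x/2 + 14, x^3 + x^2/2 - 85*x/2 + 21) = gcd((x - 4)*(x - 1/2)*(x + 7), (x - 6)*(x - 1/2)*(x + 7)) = x^2 + 13*x/2 - 7/2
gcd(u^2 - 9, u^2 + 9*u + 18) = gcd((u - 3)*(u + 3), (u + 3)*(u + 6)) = u + 3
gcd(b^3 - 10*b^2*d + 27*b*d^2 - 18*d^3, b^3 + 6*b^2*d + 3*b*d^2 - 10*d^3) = b - d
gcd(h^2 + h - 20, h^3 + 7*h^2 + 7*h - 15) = h + 5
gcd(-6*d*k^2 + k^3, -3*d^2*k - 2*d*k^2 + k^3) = k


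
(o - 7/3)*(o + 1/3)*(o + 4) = o^3 + 2*o^2 - 79*o/9 - 28/9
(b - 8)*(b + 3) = b^2 - 5*b - 24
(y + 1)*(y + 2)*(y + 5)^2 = y^4 + 13*y^3 + 57*y^2 + 95*y + 50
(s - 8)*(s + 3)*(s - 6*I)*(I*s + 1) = I*s^4 + 7*s^3 - 5*I*s^3 - 35*s^2 - 30*I*s^2 - 168*s + 30*I*s + 144*I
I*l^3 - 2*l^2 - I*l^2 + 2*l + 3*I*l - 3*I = (l - I)*(l + 3*I)*(I*l - I)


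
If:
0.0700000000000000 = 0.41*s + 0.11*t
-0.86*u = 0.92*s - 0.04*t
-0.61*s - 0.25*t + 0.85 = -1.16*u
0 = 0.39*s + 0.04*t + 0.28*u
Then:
No Solution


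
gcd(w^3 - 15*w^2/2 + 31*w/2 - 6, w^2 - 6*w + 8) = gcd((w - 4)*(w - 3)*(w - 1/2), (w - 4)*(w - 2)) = w - 4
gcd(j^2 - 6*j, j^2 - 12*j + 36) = j - 6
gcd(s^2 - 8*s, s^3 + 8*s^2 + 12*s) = s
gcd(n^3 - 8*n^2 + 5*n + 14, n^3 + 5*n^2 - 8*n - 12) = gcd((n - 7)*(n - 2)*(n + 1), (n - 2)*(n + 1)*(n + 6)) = n^2 - n - 2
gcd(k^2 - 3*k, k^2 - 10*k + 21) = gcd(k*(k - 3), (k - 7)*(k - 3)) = k - 3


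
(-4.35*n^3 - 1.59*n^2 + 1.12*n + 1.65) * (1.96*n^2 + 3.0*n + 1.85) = -8.526*n^5 - 16.1664*n^4 - 10.6223*n^3 + 3.6525*n^2 + 7.022*n + 3.0525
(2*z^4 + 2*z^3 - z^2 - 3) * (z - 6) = 2*z^5 - 10*z^4 - 13*z^3 + 6*z^2 - 3*z + 18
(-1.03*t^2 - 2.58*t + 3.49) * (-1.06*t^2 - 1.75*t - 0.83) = 1.0918*t^4 + 4.5373*t^3 + 1.6705*t^2 - 3.9661*t - 2.8967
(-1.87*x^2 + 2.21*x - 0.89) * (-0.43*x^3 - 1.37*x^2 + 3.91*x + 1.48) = 0.8041*x^5 + 1.6116*x^4 - 9.9567*x^3 + 7.0928*x^2 - 0.2091*x - 1.3172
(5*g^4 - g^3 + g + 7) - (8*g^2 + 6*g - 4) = 5*g^4 - g^3 - 8*g^2 - 5*g + 11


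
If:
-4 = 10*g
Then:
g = -2/5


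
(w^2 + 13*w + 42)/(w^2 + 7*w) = (w + 6)/w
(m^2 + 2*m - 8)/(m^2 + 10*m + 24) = (m - 2)/(m + 6)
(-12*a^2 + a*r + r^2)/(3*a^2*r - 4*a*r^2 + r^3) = (4*a + r)/(r*(-a + r))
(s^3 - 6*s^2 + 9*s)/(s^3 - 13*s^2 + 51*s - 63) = s/(s - 7)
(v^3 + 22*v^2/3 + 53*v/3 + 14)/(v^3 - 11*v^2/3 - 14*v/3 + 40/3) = (3*v^2 + 16*v + 21)/(3*v^2 - 17*v + 20)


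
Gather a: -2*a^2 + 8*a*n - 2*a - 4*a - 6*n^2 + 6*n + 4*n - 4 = -2*a^2 + a*(8*n - 6) - 6*n^2 + 10*n - 4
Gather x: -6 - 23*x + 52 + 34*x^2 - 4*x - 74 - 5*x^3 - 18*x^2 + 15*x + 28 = -5*x^3 + 16*x^2 - 12*x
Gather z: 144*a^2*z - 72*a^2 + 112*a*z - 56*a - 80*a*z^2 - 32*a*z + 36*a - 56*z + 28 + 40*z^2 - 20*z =-72*a^2 - 20*a + z^2*(40 - 80*a) + z*(144*a^2 + 80*a - 76) + 28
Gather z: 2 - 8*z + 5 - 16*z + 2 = 9 - 24*z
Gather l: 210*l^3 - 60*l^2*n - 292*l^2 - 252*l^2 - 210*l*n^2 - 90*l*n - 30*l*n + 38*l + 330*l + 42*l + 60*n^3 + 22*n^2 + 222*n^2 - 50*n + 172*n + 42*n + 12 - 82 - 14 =210*l^3 + l^2*(-60*n - 544) + l*(-210*n^2 - 120*n + 410) + 60*n^3 + 244*n^2 + 164*n - 84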